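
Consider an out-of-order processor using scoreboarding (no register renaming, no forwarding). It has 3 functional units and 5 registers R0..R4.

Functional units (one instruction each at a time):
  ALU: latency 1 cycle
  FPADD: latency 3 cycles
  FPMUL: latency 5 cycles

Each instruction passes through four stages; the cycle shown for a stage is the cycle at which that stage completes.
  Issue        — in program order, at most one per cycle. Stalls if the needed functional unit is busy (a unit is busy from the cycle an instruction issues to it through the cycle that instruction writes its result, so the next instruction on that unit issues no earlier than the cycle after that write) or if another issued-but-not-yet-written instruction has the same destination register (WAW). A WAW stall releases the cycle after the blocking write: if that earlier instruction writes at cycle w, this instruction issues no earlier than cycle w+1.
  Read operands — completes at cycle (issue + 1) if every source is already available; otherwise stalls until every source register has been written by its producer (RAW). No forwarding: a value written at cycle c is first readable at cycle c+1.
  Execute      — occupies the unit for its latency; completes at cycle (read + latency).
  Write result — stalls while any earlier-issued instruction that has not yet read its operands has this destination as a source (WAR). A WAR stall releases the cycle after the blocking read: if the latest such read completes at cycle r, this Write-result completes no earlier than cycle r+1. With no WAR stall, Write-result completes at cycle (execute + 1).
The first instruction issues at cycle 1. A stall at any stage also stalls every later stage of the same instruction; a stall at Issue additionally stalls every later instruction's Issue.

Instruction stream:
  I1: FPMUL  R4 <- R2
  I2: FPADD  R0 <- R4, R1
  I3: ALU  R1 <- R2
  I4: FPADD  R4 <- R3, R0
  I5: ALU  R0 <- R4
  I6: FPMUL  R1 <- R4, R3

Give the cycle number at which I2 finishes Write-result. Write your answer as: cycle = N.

cycle = 13

I1: IS=1 RO=2 EX=7 WR=8
I2: IS=2 RO=9 EX=12 WR=13  [RAW R4: wait I1 write@8]
I3: IS=3 RO=4 EX=5 WR=10  [WAR R1: wait I2 read@9]
I4: IS=14 RO=15 EX=18 WR=19  [struct: FPADD busy until I2 writes@13]
I5: IS=15 RO=20 EX=21 WR=22  [RAW R4: wait I4 write@19]
I6: IS=16 RO=20 EX=25 WR=26  [RAW R4: wait I4 write@19]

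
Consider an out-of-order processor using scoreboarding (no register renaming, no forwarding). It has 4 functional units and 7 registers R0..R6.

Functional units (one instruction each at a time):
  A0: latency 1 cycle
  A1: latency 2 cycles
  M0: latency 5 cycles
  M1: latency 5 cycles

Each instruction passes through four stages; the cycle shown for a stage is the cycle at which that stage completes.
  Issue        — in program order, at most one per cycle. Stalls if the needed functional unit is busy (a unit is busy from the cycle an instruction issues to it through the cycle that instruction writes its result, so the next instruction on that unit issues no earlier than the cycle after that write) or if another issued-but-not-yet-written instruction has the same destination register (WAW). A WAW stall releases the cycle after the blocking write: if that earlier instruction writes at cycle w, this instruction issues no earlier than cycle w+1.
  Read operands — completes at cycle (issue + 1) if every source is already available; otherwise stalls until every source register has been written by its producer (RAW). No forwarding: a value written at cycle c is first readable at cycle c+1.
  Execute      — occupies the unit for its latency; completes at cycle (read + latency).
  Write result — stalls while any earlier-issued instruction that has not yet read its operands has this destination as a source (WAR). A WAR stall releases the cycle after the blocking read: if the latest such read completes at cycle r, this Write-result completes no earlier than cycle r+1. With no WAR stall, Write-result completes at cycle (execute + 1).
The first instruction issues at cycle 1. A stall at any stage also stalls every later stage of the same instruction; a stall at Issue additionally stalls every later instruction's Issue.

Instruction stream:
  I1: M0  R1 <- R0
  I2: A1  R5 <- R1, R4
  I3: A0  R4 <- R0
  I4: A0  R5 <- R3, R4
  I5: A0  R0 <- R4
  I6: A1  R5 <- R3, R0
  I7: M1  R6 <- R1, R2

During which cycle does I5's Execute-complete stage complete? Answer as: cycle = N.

t=1  issue I1 (M0)
t=2  I1 read-ops, issue I2 (A1)
t=3  issue I3 (A0)
t=4  I3 read-ops
t=5  I3 finished on A0
t=7  I1 finished on M0
t=8  I1→R1
t=9  I2 read-ops
t=10  I3→R4
t=11  I2 finished on A1
t=12  I2→R5
t=13  issue I4 (A0)
t=14  I4 read-ops
t=15  I4 finished on A0
t=16  I4→R5
t=17  issue I5 (A0)
t=18  I5 read-ops, issue I6 (A1)
t=19  I5 finished on A0, issue I7 (M1)
t=20  I5→R0, I7 read-ops
t=21  I6 read-ops
t=23  I6 finished on A1
t=24  I6→R5
t=25  I7 finished on M1
t=26  I7→R6

cycle = 19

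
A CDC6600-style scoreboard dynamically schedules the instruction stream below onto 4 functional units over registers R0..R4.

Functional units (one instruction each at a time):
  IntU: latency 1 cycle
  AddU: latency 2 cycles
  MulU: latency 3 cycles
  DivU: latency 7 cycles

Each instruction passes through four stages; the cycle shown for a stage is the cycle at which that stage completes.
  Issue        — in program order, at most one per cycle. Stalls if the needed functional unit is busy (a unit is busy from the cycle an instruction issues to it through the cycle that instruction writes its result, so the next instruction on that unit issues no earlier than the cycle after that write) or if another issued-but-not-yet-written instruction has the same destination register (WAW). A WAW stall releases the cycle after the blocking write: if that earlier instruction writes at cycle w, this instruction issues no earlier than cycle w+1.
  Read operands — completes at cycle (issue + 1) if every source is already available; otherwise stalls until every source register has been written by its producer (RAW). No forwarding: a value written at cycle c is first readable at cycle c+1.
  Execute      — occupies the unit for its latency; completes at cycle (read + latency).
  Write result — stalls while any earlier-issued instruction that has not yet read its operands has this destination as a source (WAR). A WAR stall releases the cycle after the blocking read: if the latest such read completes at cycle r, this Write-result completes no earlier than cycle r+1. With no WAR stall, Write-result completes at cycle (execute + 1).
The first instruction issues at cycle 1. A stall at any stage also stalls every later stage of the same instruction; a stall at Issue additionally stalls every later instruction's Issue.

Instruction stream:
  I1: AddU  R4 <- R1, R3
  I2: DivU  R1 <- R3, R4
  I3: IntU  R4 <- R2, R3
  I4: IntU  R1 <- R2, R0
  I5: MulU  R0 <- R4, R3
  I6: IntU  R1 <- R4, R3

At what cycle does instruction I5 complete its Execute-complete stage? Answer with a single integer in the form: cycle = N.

c1: I1 issues→AddU
c2: I1 reads · I2 issues→DivU
c4: I1 exec-done
c5: I1 writes R4
c6: I2 reads · I3 issues→IntU
c7: I3 reads
c8: I3 exec-done
c9: I3 writes R4
c13: I2 exec-done
c14: I2 writes R1
c15: I4 issues→IntU
c16: I4 reads · I5 issues→MulU
c17: I4 exec-done · I5 reads
c18: I4 writes R1
c19: I6 issues→IntU
c20: I5 exec-done · I6 reads
c21: I5 writes R0 · I6 exec-done
c22: I6 writes R1

cycle = 20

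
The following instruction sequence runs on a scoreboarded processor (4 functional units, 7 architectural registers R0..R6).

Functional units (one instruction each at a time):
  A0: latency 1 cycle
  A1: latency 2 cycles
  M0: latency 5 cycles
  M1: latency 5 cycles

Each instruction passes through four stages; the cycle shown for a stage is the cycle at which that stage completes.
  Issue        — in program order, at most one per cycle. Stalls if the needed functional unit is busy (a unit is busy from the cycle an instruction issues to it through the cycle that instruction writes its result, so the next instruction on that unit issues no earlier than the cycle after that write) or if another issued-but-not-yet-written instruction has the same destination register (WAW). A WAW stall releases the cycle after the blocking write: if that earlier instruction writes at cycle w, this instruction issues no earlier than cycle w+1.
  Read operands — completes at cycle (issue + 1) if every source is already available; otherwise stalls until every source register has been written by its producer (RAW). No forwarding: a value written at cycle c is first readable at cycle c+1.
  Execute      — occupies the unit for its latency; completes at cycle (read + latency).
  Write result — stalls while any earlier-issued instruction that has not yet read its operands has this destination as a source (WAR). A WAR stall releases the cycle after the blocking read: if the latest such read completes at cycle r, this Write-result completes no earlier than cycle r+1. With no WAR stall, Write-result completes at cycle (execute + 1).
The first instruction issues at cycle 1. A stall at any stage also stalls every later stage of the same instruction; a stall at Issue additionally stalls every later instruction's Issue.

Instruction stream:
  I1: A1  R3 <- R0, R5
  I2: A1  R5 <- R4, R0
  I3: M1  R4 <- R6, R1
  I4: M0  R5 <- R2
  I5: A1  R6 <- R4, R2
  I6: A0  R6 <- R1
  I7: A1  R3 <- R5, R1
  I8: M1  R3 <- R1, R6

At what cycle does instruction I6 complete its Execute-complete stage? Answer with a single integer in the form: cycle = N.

cycle = 21

[1] I1→A1
[2] I1 RO
[4] I1 EX
[5] I1 WR R3
[6] I2→A1
[7] I2 RO · I3→M1
[8] I3 RO
[9] I2 EX
[10] I2 WR R5
[11] I4→M0
[12] I4 RO · I5→A1
[13] I3 EX
[14] I3 WR R4
[15] I5 RO
[17] I4 EX · I5 EX
[18] I4 WR R5 · I5 WR R6
[19] I6→A0
[20] I6 RO · I7→A1
[21] I6 EX · I7 RO
[22] I6 WR R6
[23] I7 EX
[24] I7 WR R3
[25] I8→M1
[26] I8 RO
[31] I8 EX
[32] I8 WR R3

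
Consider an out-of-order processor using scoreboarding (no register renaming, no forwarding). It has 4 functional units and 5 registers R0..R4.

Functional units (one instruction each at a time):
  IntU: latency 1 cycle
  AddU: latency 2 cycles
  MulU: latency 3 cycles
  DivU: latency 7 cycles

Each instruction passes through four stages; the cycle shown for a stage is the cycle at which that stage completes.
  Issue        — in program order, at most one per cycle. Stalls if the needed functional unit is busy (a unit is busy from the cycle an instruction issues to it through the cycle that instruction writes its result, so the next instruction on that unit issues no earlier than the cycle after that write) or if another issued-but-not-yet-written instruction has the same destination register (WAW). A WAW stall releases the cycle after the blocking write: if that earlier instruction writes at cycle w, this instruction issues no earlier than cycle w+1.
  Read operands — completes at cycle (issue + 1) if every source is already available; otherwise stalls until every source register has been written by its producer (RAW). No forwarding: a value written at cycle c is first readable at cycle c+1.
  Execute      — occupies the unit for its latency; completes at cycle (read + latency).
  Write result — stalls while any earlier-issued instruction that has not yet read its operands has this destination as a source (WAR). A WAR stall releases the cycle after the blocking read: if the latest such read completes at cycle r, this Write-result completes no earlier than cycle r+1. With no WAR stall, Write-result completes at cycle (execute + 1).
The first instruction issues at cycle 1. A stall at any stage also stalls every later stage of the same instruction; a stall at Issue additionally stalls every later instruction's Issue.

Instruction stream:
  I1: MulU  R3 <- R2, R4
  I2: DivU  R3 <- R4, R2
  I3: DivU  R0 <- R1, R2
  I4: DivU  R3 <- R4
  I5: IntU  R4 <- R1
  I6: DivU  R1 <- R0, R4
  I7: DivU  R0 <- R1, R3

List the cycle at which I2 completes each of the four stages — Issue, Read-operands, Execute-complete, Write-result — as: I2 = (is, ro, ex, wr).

[I1] 1/2/5/6
[I2] 7/8/15/16  (WAW R3: wait I1 write@6)
[I3] 17/18/25/26  (struct: DivU busy until I2 writes@16)
[I4] 27/28/35/36  (struct: DivU busy until I3 writes@26)
[I5] 28/29/30/31
[I6] 37/38/45/46  (struct: DivU busy until I4 writes@36)
[I7] 47/48/55/56  (struct: DivU busy until I6 writes@46)

I2 = (7, 8, 15, 16)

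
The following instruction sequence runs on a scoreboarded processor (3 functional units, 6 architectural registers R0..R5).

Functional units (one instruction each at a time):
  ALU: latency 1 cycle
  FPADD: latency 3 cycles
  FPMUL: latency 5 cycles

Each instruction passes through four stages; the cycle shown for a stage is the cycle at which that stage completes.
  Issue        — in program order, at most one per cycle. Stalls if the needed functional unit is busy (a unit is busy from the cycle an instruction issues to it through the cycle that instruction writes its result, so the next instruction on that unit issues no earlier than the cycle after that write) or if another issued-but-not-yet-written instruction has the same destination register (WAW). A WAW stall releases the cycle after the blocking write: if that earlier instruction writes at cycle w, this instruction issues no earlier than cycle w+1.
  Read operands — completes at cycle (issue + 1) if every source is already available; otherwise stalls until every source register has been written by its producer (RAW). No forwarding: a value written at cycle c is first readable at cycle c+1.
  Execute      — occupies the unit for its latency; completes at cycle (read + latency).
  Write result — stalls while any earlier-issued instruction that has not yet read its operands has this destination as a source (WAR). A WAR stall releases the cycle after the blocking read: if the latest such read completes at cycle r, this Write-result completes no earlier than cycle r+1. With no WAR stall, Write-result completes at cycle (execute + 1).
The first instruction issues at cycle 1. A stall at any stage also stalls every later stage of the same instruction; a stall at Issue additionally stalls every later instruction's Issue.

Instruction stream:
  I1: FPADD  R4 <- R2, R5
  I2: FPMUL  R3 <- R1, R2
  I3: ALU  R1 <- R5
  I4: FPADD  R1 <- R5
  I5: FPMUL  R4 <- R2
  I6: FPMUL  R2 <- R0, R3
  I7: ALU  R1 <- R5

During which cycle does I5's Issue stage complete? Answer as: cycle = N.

cycle = 10

t=1  I1 dispatched to FPADD
t=2  I1 operands ready | I2 dispatched to FPMUL
t=3  I2 operands ready | I3 dispatched to ALU
t=4  I3 operands ready
t=5  I1 complete | I3 complete
t=6  R4←I1 | R1←I3
t=7  I4 dispatched to FPADD
t=8  I2 complete | I4 operands ready
t=9  R3←I2
t=10  I5 dispatched to FPMUL
t=11  I4 complete | I5 operands ready
t=12  R1←I4
t=16  I5 complete
t=17  R4←I5
t=18  I6 dispatched to FPMUL
t=19  I6 operands ready | I7 dispatched to ALU
t=20  I7 operands ready
t=21  I7 complete
t=22  R1←I7
t=24  I6 complete
t=25  R2←I6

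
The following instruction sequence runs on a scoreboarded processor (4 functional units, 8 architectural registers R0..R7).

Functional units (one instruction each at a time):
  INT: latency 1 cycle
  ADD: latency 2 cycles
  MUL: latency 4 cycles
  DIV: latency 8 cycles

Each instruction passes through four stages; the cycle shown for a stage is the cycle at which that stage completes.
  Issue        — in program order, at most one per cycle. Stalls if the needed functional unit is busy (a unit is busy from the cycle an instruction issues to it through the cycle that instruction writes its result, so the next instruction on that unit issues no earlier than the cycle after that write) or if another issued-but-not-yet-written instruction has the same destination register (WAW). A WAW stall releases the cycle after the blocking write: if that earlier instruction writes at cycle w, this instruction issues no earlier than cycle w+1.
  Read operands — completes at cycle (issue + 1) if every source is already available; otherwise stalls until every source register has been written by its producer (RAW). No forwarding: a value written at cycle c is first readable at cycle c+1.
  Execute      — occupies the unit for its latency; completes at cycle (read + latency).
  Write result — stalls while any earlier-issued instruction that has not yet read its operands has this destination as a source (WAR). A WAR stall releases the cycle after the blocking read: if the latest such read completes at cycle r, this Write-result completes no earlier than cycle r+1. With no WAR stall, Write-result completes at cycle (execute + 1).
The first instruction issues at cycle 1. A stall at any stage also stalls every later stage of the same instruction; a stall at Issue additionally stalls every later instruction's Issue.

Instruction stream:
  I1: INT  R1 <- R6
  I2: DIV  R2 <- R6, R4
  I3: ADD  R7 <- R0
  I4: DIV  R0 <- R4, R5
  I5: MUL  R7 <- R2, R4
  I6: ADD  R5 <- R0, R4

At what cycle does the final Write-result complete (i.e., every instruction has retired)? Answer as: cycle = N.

  I1 | 1 | 2 | 3 | 4
  I2 | 2 | 3 | 11 | 12
  I3 | 3 | 4 | 6 | 7
  I4 | 13 | 14 | 22 | 23   struct: DIV busy until I2 writes@12
  I5 | 14 | 15 | 19 | 20
  I6 | 15 | 24 | 26 | 27   RAW R0: wait I4 write@23

cycle = 27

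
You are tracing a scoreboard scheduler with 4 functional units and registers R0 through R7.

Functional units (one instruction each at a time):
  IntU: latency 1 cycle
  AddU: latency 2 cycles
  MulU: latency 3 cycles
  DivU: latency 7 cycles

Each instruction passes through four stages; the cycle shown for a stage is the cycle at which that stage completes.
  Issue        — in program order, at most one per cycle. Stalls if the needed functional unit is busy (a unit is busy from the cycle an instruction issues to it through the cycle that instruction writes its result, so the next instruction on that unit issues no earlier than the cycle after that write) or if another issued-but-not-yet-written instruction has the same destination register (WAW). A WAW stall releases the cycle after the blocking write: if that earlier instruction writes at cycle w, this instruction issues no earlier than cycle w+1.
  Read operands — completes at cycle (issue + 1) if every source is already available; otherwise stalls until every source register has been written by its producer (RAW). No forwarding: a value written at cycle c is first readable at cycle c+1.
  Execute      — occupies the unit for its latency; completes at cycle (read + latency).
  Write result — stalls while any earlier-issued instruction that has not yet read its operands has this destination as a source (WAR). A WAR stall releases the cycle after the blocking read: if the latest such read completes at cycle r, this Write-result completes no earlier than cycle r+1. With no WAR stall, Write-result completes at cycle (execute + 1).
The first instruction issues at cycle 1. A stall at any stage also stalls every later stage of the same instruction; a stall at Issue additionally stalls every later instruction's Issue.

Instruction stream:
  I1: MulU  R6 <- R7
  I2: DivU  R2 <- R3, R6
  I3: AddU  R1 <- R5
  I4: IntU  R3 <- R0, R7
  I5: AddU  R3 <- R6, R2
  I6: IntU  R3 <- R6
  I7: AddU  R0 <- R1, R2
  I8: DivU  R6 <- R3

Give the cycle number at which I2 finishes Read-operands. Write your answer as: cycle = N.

cycle 1: I1 dispatched to MulU
cycle 2: I1 operands ready · I2 dispatched to DivU
cycle 3: I3 dispatched to AddU
cycle 4: I3 operands ready · I4 dispatched to IntU
cycle 5: I1 complete · I4 operands ready
cycle 6: R6←I1 · I3 complete · I4 complete
cycle 7: I2 operands ready · R1←I3
cycle 8: R3←I4
cycle 9: I5 dispatched to AddU
cycle 14: I2 complete
cycle 15: R2←I2
cycle 16: I5 operands ready
cycle 18: I5 complete
cycle 19: R3←I5
cycle 20: I6 dispatched to IntU
cycle 21: I6 operands ready · I7 dispatched to AddU
cycle 22: I6 complete · I7 operands ready · I8 dispatched to DivU
cycle 23: R3←I6
cycle 24: I7 complete · I8 operands ready
cycle 25: R0←I7
cycle 31: I8 complete
cycle 32: R6←I8

cycle = 7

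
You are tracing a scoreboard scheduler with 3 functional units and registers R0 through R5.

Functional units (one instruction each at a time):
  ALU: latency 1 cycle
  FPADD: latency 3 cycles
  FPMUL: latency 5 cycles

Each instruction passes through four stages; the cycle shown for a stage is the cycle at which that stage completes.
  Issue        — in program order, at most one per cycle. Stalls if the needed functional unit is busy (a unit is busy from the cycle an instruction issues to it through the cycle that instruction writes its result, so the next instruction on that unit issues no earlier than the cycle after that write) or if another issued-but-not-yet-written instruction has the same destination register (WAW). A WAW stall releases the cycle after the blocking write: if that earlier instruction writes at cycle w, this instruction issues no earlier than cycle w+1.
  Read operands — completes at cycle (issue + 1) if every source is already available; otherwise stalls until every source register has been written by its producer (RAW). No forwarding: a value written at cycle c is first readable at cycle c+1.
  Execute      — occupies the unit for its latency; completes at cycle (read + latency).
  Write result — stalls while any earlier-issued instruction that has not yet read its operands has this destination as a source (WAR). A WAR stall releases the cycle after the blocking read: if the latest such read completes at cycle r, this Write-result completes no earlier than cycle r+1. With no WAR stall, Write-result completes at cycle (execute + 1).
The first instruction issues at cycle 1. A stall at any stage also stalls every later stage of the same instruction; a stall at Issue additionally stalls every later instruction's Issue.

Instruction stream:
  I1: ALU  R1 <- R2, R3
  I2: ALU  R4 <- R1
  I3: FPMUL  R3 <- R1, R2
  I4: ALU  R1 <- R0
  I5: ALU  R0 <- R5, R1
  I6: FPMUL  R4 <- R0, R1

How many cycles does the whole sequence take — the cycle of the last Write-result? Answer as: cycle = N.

cycle = 23

c1: I1 issues→ALU
c2: I1 reads
c3: I1 exec-done
c4: I1 writes R1
c5: I2 issues→ALU
c6: I2 reads; I3 issues→FPMUL
c7: I2 exec-done; I3 reads
c8: I2 writes R4
c9: I4 issues→ALU
c10: I4 reads
c11: I4 exec-done
c12: I3 exec-done; I4 writes R1
c13: I3 writes R3; I5 issues→ALU
c14: I5 reads; I6 issues→FPMUL
c15: I5 exec-done
c16: I5 writes R0
c17: I6 reads
c22: I6 exec-done
c23: I6 writes R4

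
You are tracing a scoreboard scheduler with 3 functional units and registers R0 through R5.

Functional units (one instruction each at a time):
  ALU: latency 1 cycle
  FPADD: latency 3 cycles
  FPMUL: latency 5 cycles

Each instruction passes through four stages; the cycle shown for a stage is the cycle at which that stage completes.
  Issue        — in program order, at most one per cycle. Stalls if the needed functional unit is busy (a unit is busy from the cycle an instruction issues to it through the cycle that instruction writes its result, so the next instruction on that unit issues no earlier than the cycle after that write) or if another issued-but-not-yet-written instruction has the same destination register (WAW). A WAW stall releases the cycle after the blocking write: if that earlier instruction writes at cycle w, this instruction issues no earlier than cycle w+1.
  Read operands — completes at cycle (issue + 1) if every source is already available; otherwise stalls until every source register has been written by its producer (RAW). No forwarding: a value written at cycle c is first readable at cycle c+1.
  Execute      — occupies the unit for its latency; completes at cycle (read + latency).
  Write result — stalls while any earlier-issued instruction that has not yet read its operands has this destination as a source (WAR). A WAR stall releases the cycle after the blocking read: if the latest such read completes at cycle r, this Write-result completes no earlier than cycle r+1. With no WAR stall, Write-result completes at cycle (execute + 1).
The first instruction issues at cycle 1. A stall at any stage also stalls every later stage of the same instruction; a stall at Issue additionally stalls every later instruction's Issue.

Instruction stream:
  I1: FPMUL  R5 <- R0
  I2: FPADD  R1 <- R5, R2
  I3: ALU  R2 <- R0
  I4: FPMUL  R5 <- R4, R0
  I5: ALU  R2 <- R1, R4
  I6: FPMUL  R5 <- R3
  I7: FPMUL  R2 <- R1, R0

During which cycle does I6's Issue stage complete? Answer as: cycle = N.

cycle = 17

I1  is:1  ro:2  ex:7  wr:8
I2  is:2  ro:9  ex:12  wr:13  — RAW R5: wait I1 write@8
I3  is:3  ro:4  ex:5  wr:10  — WAR R2: wait I2 read@9
I4  is:9  ro:10  ex:15  wr:16  — struct: FPMUL busy until I1 writes@8
I5  is:11  ro:14  ex:15  wr:16  — struct: ALU busy until I3 writes@10, RAW R1: wait I2 write@13
I6  is:17  ro:18  ex:23  wr:24  — struct: FPMUL busy until I4 writes@16
I7  is:25  ro:26  ex:31  wr:32  — struct: FPMUL busy until I6 writes@24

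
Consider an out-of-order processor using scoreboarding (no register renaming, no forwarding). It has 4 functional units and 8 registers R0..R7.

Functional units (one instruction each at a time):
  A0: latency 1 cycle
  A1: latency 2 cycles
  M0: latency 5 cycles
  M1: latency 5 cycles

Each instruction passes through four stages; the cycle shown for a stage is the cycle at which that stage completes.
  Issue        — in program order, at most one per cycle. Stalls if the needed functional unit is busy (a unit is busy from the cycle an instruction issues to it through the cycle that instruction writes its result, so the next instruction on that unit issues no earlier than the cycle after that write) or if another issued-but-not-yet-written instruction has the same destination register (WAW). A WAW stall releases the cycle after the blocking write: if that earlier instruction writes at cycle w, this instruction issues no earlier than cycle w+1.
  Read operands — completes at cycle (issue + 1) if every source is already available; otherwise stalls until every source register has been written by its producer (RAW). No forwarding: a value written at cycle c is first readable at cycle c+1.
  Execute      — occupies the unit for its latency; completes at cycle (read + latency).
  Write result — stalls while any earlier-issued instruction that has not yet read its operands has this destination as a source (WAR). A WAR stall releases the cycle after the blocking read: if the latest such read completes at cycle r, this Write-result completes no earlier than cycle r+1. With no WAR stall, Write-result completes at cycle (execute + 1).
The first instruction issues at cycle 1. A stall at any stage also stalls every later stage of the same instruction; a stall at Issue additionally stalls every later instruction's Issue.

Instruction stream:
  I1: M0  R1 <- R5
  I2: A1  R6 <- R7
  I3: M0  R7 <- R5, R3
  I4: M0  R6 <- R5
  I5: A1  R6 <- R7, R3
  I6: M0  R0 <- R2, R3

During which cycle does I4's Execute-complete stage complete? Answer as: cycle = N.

cycle = 23

cycle 1: I1 dispatched to M0
cycle 2: I1 operands ready, I2 dispatched to A1
cycle 3: I2 operands ready
cycle 5: I2 complete
cycle 6: R6←I2
cycle 7: I1 complete
cycle 8: R1←I1
cycle 9: I3 dispatched to M0
cycle 10: I3 operands ready
cycle 15: I3 complete
cycle 16: R7←I3
cycle 17: I4 dispatched to M0
cycle 18: I4 operands ready
cycle 23: I4 complete
cycle 24: R6←I4
cycle 25: I5 dispatched to A1
cycle 26: I5 operands ready, I6 dispatched to M0
cycle 27: I6 operands ready
cycle 28: I5 complete
cycle 29: R6←I5
cycle 32: I6 complete
cycle 33: R0←I6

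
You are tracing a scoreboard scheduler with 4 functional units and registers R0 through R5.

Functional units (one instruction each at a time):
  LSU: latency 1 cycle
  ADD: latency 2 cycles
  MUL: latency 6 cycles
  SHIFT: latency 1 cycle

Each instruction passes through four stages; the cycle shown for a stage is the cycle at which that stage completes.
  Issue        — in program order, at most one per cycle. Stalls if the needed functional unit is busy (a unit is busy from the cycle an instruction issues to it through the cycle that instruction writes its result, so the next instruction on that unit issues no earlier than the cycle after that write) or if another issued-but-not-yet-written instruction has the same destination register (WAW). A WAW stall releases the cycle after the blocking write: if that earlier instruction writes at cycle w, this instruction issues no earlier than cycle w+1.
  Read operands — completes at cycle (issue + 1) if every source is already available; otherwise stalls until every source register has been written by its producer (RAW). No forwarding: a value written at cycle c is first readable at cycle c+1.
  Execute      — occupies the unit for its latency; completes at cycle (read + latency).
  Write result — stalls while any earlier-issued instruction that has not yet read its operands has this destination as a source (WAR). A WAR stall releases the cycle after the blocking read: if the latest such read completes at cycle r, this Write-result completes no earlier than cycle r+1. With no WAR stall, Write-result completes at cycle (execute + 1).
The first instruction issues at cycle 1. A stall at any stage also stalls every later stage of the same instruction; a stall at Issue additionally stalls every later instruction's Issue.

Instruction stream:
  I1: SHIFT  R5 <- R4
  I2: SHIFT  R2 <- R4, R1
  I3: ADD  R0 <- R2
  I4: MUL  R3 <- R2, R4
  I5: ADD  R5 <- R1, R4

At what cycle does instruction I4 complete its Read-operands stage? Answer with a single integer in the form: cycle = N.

[1] I1→SHIFT
[2] I1 RO
[3] I1 EX
[4] I1 WR R5
[5] I2→SHIFT
[6] I2 RO, I3→ADD
[7] I2 EX, I4→MUL
[8] I2 WR R2
[9] I3 RO, I4 RO
[11] I3 EX
[12] I3 WR R0
[13] I5→ADD
[14] I5 RO
[15] I4 EX
[16] I4 WR R3, I5 EX
[17] I5 WR R5

cycle = 9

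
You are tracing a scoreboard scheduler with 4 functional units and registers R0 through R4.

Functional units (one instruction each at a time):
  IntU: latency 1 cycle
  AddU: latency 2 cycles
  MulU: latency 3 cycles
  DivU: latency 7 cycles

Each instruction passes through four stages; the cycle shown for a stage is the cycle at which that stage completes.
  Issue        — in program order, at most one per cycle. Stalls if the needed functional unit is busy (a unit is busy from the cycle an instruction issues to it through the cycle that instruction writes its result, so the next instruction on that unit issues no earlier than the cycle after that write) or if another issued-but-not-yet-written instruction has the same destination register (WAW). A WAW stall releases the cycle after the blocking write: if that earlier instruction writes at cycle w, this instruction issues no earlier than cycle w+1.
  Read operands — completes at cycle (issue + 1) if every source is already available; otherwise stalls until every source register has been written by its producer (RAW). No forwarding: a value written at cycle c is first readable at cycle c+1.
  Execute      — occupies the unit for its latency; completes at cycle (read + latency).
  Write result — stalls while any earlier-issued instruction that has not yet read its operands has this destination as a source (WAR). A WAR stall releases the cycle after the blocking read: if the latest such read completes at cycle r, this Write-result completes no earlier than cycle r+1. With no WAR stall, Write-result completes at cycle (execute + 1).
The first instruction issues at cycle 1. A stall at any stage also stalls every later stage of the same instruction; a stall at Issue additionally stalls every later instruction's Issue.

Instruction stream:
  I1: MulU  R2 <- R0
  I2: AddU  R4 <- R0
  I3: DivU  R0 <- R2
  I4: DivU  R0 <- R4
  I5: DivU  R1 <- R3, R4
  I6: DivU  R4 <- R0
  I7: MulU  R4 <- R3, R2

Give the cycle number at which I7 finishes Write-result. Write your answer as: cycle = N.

cycle = 51

[I1] 1/2/5/6
[I2] 2/3/5/6
[I3] 3/7/14/15  (RAW R2: wait I1 write@6)
[I4] 16/17/24/25  (struct: DivU busy until I3 writes@15)
[I5] 26/27/34/35  (struct: DivU busy until I4 writes@25)
[I6] 36/37/44/45  (struct: DivU busy until I5 writes@35)
[I7] 46/47/50/51  (WAW R4: wait I6 write@45)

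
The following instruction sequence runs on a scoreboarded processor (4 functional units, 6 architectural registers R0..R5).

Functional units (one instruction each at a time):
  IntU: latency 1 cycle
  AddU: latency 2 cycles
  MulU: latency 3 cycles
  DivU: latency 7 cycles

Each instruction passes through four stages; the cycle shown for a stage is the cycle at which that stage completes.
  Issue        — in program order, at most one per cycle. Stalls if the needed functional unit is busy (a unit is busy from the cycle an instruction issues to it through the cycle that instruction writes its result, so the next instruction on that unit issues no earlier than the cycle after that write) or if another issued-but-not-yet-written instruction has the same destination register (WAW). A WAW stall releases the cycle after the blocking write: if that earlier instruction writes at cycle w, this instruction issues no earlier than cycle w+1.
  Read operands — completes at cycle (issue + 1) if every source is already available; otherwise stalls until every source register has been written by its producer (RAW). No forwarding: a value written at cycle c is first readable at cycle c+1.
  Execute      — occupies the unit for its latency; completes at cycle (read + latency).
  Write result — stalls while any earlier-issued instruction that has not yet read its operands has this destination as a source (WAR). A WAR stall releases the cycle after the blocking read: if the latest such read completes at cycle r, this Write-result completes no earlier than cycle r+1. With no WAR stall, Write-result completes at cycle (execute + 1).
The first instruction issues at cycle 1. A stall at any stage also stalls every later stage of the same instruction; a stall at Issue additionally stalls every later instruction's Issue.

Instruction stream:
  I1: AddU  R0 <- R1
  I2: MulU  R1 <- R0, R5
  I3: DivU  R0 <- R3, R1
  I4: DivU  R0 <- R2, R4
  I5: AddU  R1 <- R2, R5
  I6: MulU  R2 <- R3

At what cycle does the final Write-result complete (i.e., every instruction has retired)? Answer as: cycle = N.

I1: IS=1 RO=2 EX=4 WR=5
I2: IS=2 RO=6 EX=9 WR=10  [RAW R0: wait I1 write@5]
I3: IS=6 RO=11 EX=18 WR=19  [WAW R0: wait I1 write@5; RAW R1: wait I2 write@10]
I4: IS=20 RO=21 EX=28 WR=29  [struct: DivU busy until I3 writes@19]
I5: IS=21 RO=22 EX=24 WR=25
I6: IS=22 RO=23 EX=26 WR=27

cycle = 29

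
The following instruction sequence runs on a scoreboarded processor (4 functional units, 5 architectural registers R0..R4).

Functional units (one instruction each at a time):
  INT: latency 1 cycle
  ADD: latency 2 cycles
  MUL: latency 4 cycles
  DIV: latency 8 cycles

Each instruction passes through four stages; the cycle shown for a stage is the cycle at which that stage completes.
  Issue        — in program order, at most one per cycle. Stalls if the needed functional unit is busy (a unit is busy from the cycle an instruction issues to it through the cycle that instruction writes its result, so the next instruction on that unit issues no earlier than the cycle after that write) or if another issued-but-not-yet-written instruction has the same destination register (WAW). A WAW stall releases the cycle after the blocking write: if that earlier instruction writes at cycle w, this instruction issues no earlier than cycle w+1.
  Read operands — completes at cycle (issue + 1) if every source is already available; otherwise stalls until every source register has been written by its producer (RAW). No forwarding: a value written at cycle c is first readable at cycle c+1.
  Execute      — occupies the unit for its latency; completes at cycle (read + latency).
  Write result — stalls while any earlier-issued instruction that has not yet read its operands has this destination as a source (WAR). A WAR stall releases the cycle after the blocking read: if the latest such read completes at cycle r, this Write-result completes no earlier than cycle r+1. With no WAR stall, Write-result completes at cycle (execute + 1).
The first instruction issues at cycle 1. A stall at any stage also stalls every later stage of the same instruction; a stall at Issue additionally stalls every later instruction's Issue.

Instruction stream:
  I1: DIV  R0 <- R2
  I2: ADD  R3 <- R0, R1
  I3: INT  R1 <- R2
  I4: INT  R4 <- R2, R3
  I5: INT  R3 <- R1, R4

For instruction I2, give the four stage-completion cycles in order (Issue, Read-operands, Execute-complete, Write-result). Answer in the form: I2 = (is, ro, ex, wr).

I2 = (2, 12, 14, 15)

1) issue 1, read 2, done 10, write 11
2) issue 2, read 12, done 14, write 15  <RAW R0: wait I1 write@11>
3) issue 3, read 4, done 5, write 13  <WAR R1: wait I2 read@12>
4) issue 14, read 16, done 17, write 18  <struct: INT busy until I3 writes@13 / RAW R3: wait I2 write@15>
5) issue 19, read 20, done 21, write 22  <struct: INT busy until I4 writes@18>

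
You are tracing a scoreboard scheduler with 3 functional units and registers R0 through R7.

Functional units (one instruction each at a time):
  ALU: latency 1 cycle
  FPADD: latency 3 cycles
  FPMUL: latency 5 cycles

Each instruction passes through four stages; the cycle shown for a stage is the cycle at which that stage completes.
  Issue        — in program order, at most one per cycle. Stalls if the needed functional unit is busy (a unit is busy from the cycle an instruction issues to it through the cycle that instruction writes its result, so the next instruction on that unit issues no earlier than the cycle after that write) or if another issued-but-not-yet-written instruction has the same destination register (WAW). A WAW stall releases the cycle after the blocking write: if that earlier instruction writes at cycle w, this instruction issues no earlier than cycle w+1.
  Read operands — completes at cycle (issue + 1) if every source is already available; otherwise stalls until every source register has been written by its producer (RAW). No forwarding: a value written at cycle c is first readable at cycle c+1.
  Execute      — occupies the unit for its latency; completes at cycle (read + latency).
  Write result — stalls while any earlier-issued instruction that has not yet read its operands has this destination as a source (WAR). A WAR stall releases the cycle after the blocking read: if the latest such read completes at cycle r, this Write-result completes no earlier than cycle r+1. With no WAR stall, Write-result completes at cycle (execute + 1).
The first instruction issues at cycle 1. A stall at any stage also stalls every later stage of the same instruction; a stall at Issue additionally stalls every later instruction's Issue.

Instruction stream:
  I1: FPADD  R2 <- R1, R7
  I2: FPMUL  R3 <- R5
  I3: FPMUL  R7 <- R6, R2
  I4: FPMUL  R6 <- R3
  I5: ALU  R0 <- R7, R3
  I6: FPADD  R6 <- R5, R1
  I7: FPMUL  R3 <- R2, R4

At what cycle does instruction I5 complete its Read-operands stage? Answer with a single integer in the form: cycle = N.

cycle = 20

cycle 1: I1 issues→FPADD
cycle 2: I1 reads, I2 issues→FPMUL
cycle 3: I2 reads
cycle 5: I1 exec-done
cycle 6: I1 writes R2
cycle 8: I2 exec-done
cycle 9: I2 writes R3
cycle 10: I3 issues→FPMUL
cycle 11: I3 reads
cycle 16: I3 exec-done
cycle 17: I3 writes R7
cycle 18: I4 issues→FPMUL
cycle 19: I4 reads, I5 issues→ALU
cycle 20: I5 reads
cycle 21: I5 exec-done
cycle 22: I5 writes R0
cycle 24: I4 exec-done
cycle 25: I4 writes R6
cycle 26: I6 issues→FPADD
cycle 27: I6 reads, I7 issues→FPMUL
cycle 28: I7 reads
cycle 30: I6 exec-done
cycle 31: I6 writes R6
cycle 33: I7 exec-done
cycle 34: I7 writes R3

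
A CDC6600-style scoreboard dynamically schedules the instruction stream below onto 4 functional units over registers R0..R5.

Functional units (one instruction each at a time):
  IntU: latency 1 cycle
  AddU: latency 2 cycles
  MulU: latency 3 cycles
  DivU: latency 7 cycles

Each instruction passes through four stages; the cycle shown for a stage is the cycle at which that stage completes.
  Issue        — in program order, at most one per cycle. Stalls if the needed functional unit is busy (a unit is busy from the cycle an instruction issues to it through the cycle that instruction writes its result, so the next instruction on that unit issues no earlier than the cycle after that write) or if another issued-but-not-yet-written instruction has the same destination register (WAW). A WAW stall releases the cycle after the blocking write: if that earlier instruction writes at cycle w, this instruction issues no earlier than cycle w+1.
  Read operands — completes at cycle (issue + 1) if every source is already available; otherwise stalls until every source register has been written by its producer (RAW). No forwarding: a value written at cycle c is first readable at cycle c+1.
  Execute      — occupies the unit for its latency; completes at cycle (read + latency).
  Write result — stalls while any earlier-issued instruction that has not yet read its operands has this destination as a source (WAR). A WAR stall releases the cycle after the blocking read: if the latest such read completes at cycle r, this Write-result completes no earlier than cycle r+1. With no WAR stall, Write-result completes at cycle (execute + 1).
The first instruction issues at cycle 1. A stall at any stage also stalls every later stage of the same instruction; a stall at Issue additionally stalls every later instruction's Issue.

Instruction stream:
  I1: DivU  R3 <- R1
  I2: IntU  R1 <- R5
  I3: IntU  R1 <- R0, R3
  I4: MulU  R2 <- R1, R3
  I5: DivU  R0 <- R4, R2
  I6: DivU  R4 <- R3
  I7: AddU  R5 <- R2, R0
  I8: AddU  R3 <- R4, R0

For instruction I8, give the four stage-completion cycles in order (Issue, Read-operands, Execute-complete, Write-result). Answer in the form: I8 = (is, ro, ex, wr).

I8 = (34, 38, 40, 41)

t=1  I1 dispatched to DivU
t=2  I1 operands ready, I2 dispatched to IntU
t=3  I2 operands ready
t=4  I2 complete
t=5  R1←I2
t=6  I3 dispatched to IntU
t=7  I4 dispatched to MulU
t=9  I1 complete
t=10  R3←I1
t=11  I3 operands ready, I5 dispatched to DivU
t=12  I3 complete
t=13  R1←I3
t=14  I4 operands ready
t=17  I4 complete
t=18  R2←I4
t=19  I5 operands ready
t=26  I5 complete
t=27  R0←I5
t=28  I6 dispatched to DivU
t=29  I6 operands ready, I7 dispatched to AddU
t=30  I7 operands ready
t=32  I7 complete
t=33  R5←I7
t=34  I8 dispatched to AddU
t=36  I6 complete
t=37  R4←I6
t=38  I8 operands ready
t=40  I8 complete
t=41  R3←I8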